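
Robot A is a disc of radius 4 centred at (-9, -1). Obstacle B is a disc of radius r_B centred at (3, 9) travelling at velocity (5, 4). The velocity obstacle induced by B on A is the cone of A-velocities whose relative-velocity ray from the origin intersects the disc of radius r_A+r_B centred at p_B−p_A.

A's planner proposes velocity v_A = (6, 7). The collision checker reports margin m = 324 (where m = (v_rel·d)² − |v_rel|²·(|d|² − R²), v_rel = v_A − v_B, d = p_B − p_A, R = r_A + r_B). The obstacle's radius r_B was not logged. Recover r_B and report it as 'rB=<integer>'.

m = 324
d = (12, 10);  v_rel = (1, 3),  |v_rel|² = 10
v_rel×d = (1)·(10) − (3)·(12) = -26
since m = R²·10 − (-26)²:  R² = (676 + 324) / 10 = 100
R = √100 = 10  ⇒  r_B = 10 − 4 = 6

rB=6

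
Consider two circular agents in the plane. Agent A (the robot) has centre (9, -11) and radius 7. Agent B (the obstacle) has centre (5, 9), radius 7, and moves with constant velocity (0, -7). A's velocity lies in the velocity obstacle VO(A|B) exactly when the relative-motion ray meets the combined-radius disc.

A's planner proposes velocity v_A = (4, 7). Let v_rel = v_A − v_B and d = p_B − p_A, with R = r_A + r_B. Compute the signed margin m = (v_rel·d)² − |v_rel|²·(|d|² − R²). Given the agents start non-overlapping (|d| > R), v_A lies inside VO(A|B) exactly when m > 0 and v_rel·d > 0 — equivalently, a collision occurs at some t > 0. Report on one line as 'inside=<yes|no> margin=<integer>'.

d = (-4, 20),  |d|² = 416;  R = 7+7 = 14,  c = 416−14² = 220
v_rel = (4, 14),  |v_rel|² = 212;  v_rel·d = (4)·(-4) + (14)·(20) = 264
212·t² − 528·t + 220 = 0  ⇒  m = 264² − 212·220 = 23056
m = 23056 > 0,  v_rel·d = 264 > 0  ⇒  inside

inside=yes margin=23056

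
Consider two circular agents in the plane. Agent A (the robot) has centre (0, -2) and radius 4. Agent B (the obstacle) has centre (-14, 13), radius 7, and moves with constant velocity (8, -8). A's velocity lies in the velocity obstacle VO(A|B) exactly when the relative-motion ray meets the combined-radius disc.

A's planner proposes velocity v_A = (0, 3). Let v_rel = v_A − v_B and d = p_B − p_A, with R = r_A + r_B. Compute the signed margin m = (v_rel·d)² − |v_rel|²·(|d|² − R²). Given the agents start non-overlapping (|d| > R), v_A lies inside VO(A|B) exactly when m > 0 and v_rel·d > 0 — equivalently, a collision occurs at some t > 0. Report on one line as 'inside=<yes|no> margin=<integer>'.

d = (-14, 15),  |d|² = 421;  R = 4+7 = 11,  c = 421−11² = 300
v_rel = (-8, 11),  |v_rel|² = 185;  v_rel·d = (-8)·(-14) + (11)·(15) = 277
185·t² − 554·t + 300 = 0  ⇒  m = 277² − 185·300 = 21229
m = 21229 > 0,  v_rel·d = 277 > 0  ⇒  inside

inside=yes margin=21229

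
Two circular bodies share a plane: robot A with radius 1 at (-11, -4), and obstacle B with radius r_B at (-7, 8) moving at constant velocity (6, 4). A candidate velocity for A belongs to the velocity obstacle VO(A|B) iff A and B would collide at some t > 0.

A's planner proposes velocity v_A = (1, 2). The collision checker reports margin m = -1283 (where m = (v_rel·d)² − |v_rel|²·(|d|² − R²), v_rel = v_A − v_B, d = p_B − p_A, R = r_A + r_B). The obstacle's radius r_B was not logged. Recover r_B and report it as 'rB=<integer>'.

m = -1283
d = (4, 12);  v_rel = (-5, -2),  |v_rel|² = 29
v_rel×d = (-5)·(12) − (-2)·(4) = -52
since m = R²·29 − (-52)²:  R² = (2704 + -1283) / 29 = 49
R = √49 = 7  ⇒  r_B = 7 − 1 = 6

rB=6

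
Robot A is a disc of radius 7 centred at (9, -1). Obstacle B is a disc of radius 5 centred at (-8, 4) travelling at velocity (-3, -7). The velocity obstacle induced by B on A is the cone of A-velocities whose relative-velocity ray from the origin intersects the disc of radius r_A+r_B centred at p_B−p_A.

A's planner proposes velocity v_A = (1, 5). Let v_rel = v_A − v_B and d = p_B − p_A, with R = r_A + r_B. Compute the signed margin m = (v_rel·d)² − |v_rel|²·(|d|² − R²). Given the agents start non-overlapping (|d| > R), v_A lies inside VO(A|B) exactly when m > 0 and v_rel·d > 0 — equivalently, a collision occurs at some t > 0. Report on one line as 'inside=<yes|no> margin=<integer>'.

d = (-17, 5),  |d|² = 314;  R = 7+5 = 12,  c = 314−12² = 170
v_rel = (4, 12),  |v_rel|² = 160;  v_rel·d = (4)·(-17) + (12)·(5) = -8
160·t² + 16·t + 170 = 0  ⇒  m = (-8)² − 160·170 = -27136
m = -27136 < 0,  v_rel·d = -8 < 0  ⇒  outside

inside=no margin=-27136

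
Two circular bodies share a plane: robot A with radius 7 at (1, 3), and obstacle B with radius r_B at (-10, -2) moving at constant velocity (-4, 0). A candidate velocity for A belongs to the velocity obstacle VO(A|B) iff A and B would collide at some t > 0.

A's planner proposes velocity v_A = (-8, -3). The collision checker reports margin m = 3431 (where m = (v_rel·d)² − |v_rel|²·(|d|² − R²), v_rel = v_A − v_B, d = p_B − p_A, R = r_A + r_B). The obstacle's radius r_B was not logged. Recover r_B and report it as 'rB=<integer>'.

m = 3431
d = (-11, -5);  v_rel = (-4, -3),  |v_rel|² = 25
v_rel×d = (-4)·(-5) − (-3)·(-11) = -13
since m = R²·25 − (-13)²:  R² = (169 + 3431) / 25 = 144
R = √144 = 12  ⇒  r_B = 12 − 7 = 5

rB=5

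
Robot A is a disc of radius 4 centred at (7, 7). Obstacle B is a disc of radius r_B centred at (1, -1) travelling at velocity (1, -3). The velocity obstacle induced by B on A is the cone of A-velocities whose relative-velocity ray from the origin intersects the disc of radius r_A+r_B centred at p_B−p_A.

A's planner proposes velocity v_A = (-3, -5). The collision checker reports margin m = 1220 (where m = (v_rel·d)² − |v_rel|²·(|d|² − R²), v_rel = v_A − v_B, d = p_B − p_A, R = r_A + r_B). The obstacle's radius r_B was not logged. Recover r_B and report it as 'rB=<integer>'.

m = 1220
d = (-6, -8);  v_rel = (-4, -2),  |v_rel|² = 20
v_rel×d = (-4)·(-8) − (-2)·(-6) = 20
since m = R²·20 − 20²:  R² = (400 + 1220) / 20 = 81
R = √81 = 9  ⇒  r_B = 9 − 4 = 5

rB=5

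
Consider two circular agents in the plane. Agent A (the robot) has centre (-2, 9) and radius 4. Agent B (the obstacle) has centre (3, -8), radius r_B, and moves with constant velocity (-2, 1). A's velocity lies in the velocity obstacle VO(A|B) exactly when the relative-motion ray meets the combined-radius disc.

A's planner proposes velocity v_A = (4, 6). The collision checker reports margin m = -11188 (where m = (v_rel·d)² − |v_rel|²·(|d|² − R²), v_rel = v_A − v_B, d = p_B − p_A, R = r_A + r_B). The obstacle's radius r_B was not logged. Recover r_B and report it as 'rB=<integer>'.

m = -11188
d = (5, -17);  v_rel = (6, 5),  |v_rel|² = 61
v_rel×d = (6)·(-17) − (5)·(5) = -127
since m = R²·61 − (-127)²:  R² = (16129 + -11188) / 61 = 81
R = √81 = 9  ⇒  r_B = 9 − 4 = 5

rB=5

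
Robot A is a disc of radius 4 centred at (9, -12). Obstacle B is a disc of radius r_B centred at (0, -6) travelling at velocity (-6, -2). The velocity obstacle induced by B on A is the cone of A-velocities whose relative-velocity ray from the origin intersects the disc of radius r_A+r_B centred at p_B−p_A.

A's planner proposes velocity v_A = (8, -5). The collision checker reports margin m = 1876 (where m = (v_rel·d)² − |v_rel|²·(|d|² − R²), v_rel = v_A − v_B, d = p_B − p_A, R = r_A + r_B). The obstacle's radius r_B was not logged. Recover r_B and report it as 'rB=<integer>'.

m = 1876
d = (-9, 6);  v_rel = (14, -3),  |v_rel|² = 205
v_rel×d = (14)·(6) − (-3)·(-9) = 57
since m = R²·205 − 57²:  R² = (3249 + 1876) / 205 = 25
R = √25 = 5  ⇒  r_B = 5 − 4 = 1

rB=1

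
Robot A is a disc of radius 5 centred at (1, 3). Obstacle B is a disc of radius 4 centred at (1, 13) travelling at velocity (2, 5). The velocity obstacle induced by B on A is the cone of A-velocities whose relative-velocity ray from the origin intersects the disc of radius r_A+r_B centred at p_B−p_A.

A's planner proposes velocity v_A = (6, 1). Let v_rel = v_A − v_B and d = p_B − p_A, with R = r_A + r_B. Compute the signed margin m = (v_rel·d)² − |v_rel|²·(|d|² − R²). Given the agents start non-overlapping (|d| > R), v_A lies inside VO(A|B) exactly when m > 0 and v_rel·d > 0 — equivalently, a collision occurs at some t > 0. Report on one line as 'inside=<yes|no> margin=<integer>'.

d = (0, 10),  |d|² = 100;  R = 5+4 = 9,  c = 100−9² = 19
v_rel = (4, -4),  |v_rel|² = 32;  v_rel·d = (4)·(0) + (-4)·(10) = -40
32·t² + 80·t + 19 = 0  ⇒  m = (-40)² − 32·19 = 992
m = 992 > 0,  v_rel·d = -40 < 0  ⇒  outside

inside=no margin=992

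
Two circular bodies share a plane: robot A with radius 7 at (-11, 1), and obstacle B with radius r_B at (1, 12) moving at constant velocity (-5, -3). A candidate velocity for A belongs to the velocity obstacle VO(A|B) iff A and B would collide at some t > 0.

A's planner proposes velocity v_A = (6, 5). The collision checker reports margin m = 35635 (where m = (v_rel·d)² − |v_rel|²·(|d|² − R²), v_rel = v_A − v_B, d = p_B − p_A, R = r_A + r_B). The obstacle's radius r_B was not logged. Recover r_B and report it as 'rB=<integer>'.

m = 35635
d = (12, 11);  v_rel = (11, 8),  |v_rel|² = 185
v_rel×d = (11)·(11) − (8)·(12) = 25
since m = R²·185 − 25²:  R² = (625 + 35635) / 185 = 196
R = √196 = 14  ⇒  r_B = 14 − 7 = 7

rB=7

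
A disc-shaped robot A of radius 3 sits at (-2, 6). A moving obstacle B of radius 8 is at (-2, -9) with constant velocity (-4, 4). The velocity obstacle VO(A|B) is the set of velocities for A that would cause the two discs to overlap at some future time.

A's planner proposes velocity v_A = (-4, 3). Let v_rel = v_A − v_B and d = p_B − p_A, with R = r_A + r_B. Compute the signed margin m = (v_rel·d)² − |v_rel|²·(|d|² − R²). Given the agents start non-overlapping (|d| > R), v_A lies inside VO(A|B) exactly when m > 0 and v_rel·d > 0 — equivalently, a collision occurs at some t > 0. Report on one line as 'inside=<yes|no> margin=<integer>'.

d = (0, -15),  |d|² = 225;  R = 3+8 = 11,  c = 225−11² = 104
v_rel = (0, -1),  |v_rel|² = 1;  v_rel·d = (0)·(0) + (-1)·(-15) = 15
1·t² − 30·t + 104 = 0  ⇒  m = 15² − 1·104 = 121
m = 121 > 0,  v_rel·d = 15 > 0  ⇒  inside

inside=yes margin=121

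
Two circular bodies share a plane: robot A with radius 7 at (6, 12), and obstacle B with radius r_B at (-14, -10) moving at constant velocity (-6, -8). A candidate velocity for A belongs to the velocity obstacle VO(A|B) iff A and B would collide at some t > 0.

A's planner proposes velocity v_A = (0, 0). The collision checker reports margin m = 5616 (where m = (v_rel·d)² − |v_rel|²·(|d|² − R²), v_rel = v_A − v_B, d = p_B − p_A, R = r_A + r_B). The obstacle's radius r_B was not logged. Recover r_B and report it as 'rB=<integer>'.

m = 5616
d = (-20, -22);  v_rel = (6, 8),  |v_rel|² = 100
v_rel×d = (6)·(-22) − (8)·(-20) = 28
since m = R²·100 − 28²:  R² = (784 + 5616) / 100 = 64
R = √64 = 8  ⇒  r_B = 8 − 7 = 1

rB=1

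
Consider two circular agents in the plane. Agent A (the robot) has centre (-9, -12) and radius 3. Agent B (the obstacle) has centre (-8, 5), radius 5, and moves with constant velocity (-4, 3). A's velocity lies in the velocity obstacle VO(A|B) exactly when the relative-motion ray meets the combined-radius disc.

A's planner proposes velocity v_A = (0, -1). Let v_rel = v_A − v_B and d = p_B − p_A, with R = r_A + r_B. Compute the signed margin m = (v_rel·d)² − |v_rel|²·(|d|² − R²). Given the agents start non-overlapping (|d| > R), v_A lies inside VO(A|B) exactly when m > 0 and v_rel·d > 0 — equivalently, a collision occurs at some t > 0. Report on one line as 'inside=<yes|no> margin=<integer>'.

d = (1, 17),  |d|² = 290;  R = 3+5 = 8,  c = 290−8² = 226
v_rel = (4, -4),  |v_rel|² = 32;  v_rel·d = (4)·(1) + (-4)·(17) = -64
32·t² + 128·t + 226 = 0  ⇒  m = (-64)² − 32·226 = -3136
m = -3136 < 0,  v_rel·d = -64 < 0  ⇒  outside

inside=no margin=-3136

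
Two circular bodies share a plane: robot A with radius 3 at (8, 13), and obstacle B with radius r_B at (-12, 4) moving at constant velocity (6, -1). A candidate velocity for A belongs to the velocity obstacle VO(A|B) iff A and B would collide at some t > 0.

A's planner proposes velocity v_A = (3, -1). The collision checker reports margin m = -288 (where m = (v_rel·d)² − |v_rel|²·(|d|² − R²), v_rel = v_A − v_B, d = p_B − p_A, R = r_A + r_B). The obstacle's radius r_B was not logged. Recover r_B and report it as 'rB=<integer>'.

m = -288
d = (-20, -9);  v_rel = (-3, 0),  |v_rel|² = 9
v_rel×d = (-3)·(-9) − (0)·(-20) = 27
since m = R²·9 − 27²:  R² = (729 + -288) / 9 = 49
R = √49 = 7  ⇒  r_B = 7 − 3 = 4

rB=4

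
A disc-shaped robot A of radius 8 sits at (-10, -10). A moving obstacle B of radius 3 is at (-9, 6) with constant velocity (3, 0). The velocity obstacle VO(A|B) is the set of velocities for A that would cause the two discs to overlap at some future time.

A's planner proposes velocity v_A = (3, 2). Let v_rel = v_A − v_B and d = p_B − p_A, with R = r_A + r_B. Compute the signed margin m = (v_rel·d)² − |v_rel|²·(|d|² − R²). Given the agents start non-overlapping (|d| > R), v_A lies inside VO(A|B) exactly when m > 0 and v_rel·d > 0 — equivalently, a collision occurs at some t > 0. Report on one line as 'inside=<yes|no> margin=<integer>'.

d = (1, 16),  |d|² = 257;  R = 8+3 = 11,  c = 257−11² = 136
v_rel = (0, 2),  |v_rel|² = 4;  v_rel·d = (0)·(1) + (2)·(16) = 32
4·t² − 64·t + 136 = 0  ⇒  m = 32² − 4·136 = 480
m = 480 > 0,  v_rel·d = 32 > 0  ⇒  inside

inside=yes margin=480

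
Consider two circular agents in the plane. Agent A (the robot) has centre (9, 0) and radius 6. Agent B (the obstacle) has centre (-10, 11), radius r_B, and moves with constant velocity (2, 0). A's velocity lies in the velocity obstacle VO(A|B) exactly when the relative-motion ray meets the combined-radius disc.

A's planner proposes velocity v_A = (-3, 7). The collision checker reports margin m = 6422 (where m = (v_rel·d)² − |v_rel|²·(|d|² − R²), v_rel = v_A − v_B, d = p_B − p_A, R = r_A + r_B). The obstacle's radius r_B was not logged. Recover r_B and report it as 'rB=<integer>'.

m = 6422
d = (-19, 11);  v_rel = (-5, 7),  |v_rel|² = 74
v_rel×d = (-5)·(11) − (7)·(-19) = 78
since m = R²·74 − 78²:  R² = (6084 + 6422) / 74 = 169
R = √169 = 13  ⇒  r_B = 13 − 6 = 7

rB=7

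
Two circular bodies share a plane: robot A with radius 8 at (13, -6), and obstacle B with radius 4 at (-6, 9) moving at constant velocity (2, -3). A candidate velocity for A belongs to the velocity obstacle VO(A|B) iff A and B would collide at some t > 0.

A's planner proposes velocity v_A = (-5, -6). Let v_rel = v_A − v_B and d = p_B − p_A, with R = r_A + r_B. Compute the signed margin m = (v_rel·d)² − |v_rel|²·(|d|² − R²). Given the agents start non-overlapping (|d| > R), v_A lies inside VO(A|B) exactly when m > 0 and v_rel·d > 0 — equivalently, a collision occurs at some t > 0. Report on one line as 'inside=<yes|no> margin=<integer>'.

d = (-19, 15),  |d|² = 586;  R = 8+4 = 12,  c = 586−12² = 442
v_rel = (-7, -3),  |v_rel|² = 58;  v_rel·d = (-7)·(-19) + (-3)·(15) = 88
58·t² − 176·t + 442 = 0  ⇒  m = 88² − 58·442 = -17892
m = -17892 < 0,  v_rel·d = 88 > 0  ⇒  outside

inside=no margin=-17892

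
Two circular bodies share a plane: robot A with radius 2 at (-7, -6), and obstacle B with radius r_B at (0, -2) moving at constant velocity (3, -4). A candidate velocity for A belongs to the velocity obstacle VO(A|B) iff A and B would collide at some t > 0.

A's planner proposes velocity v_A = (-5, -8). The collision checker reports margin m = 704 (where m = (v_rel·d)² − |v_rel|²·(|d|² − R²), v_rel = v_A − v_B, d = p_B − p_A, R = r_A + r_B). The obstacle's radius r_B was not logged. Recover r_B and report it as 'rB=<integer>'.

m = 704
d = (7, 4);  v_rel = (-8, -4),  |v_rel|² = 80
v_rel×d = (-8)·(4) − (-4)·(7) = -4
since m = R²·80 − (-4)²:  R² = (16 + 704) / 80 = 9
R = √9 = 3  ⇒  r_B = 3 − 2 = 1

rB=1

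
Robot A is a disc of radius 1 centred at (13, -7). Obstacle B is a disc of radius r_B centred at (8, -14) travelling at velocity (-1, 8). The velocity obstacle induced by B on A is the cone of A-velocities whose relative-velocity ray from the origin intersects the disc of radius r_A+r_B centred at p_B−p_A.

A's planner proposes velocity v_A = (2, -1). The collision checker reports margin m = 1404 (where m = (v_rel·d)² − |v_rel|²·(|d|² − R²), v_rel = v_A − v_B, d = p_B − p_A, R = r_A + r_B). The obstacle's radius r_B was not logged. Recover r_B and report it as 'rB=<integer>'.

m = 1404
d = (-5, -7);  v_rel = (3, -9),  |v_rel|² = 90
v_rel×d = (3)·(-7) − (-9)·(-5) = -66
since m = R²·90 − (-66)²:  R² = (4356 + 1404) / 90 = 64
R = √64 = 8  ⇒  r_B = 8 − 1 = 7

rB=7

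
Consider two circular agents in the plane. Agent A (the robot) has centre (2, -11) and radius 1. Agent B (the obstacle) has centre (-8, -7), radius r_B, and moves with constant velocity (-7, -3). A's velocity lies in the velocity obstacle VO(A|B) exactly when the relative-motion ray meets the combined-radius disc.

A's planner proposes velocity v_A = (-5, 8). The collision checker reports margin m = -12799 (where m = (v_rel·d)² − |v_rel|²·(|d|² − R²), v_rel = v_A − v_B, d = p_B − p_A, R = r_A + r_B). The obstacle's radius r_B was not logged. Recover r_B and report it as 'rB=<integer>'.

m = -12799
d = (-10, 4);  v_rel = (2, 11),  |v_rel|² = 125
v_rel×d = (2)·(4) − (11)·(-10) = 118
since m = R²·125 − 118²:  R² = (13924 + -12799) / 125 = 9
R = √9 = 3  ⇒  r_B = 3 − 1 = 2

rB=2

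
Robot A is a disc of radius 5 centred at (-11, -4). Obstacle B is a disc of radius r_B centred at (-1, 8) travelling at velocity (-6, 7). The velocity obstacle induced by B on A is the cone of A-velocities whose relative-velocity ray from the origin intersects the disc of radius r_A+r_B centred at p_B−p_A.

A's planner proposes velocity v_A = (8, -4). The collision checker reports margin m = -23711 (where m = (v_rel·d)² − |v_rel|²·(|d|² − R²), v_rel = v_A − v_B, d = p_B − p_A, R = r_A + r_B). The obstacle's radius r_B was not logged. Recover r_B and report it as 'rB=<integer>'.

m = -23711
d = (10, 12);  v_rel = (14, -11),  |v_rel|² = 317
v_rel×d = (14)·(12) − (-11)·(10) = 278
since m = R²·317 − 278²:  R² = (77284 + -23711) / 317 = 169
R = √169 = 13  ⇒  r_B = 13 − 5 = 8

rB=8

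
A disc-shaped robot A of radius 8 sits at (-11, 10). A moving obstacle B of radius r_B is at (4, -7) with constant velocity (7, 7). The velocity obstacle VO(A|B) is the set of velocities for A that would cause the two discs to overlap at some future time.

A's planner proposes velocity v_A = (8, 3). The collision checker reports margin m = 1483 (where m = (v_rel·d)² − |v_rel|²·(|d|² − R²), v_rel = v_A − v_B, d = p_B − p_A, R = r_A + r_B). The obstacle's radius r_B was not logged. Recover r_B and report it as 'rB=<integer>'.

m = 1483
d = (15, -17);  v_rel = (1, -4),  |v_rel|² = 17
v_rel×d = (1)·(-17) − (-4)·(15) = 43
since m = R²·17 − 43²:  R² = (1849 + 1483) / 17 = 196
R = √196 = 14  ⇒  r_B = 14 − 8 = 6

rB=6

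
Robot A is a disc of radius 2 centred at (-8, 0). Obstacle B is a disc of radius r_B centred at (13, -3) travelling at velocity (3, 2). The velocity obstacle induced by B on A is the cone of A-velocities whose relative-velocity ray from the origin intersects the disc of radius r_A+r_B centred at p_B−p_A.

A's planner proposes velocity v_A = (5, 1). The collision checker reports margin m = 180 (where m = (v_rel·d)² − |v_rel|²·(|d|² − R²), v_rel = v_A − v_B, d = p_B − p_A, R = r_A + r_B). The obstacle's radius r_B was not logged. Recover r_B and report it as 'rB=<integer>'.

m = 180
d = (21, -3);  v_rel = (2, -1),  |v_rel|² = 5
v_rel×d = (2)·(-3) − (-1)·(21) = 15
since m = R²·5 − 15²:  R² = (225 + 180) / 5 = 81
R = √81 = 9  ⇒  r_B = 9 − 2 = 7

rB=7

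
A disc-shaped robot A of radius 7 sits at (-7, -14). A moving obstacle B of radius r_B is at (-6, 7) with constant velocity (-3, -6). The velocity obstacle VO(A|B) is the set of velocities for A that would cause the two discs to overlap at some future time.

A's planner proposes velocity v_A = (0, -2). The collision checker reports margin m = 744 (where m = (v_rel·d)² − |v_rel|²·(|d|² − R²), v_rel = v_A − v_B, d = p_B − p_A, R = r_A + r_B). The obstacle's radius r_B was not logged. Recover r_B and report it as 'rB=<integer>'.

m = 744
d = (1, 21);  v_rel = (3, 4),  |v_rel|² = 25
v_rel×d = (3)·(21) − (4)·(1) = 59
since m = R²·25 − 59²:  R² = (3481 + 744) / 25 = 169
R = √169 = 13  ⇒  r_B = 13 − 7 = 6

rB=6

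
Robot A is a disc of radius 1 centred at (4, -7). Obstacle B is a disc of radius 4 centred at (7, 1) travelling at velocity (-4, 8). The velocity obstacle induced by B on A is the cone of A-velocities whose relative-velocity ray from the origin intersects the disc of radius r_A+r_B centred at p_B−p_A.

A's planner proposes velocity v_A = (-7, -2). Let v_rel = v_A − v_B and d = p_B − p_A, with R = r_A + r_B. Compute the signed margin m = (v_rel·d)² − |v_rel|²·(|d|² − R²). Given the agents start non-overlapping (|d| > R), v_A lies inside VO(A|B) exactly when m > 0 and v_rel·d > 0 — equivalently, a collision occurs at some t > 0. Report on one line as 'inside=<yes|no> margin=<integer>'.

d = (3, 8),  |d|² = 73;  R = 1+4 = 5,  c = 73−5² = 48
v_rel = (-3, -10),  |v_rel|² = 109;  v_rel·d = (-3)·(3) + (-10)·(8) = -89
109·t² + 178·t + 48 = 0  ⇒  m = (-89)² − 109·48 = 2689
m = 2689 > 0,  v_rel·d = -89 < 0  ⇒  outside

inside=no margin=2689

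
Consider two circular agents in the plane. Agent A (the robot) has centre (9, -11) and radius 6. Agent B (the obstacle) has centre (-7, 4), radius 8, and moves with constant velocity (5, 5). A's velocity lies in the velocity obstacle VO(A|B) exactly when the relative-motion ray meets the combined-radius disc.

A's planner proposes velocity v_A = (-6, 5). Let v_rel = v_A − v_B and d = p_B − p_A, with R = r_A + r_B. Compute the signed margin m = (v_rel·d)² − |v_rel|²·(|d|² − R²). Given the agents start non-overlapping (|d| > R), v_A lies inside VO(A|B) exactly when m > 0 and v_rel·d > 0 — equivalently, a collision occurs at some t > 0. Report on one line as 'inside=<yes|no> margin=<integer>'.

d = (-16, 15),  |d|² = 481;  R = 6+8 = 14,  c = 481−14² = 285
v_rel = (-11, 0),  |v_rel|² = 121;  v_rel·d = (-11)·(-16) + (0)·(15) = 176
121·t² − 352·t + 285 = 0  ⇒  m = 176² − 121·285 = -3509
m = -3509 < 0,  v_rel·d = 176 > 0  ⇒  outside

inside=no margin=-3509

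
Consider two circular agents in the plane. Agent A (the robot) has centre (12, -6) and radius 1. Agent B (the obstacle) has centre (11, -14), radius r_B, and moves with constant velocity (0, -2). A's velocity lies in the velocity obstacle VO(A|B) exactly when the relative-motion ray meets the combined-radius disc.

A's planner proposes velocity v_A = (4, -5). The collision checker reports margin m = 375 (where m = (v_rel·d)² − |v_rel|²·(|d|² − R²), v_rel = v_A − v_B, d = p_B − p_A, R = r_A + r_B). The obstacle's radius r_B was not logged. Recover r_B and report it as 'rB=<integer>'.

m = 375
d = (-1, -8);  v_rel = (4, -3),  |v_rel|² = 25
v_rel×d = (4)·(-8) − (-3)·(-1) = -35
since m = R²·25 − (-35)²:  R² = (1225 + 375) / 25 = 64
R = √64 = 8  ⇒  r_B = 8 − 1 = 7

rB=7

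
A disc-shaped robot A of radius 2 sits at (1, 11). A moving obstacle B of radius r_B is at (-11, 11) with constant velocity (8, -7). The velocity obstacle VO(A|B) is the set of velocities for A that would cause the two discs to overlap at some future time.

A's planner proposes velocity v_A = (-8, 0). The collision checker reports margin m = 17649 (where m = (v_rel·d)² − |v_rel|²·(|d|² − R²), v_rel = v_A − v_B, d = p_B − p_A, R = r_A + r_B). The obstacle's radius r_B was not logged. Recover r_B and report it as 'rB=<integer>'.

m = 17649
d = (-12, 0);  v_rel = (-16, 7),  |v_rel|² = 305
v_rel×d = (-16)·(0) − (7)·(-12) = 84
since m = R²·305 − 84²:  R² = (7056 + 17649) / 305 = 81
R = √81 = 9  ⇒  r_B = 9 − 2 = 7

rB=7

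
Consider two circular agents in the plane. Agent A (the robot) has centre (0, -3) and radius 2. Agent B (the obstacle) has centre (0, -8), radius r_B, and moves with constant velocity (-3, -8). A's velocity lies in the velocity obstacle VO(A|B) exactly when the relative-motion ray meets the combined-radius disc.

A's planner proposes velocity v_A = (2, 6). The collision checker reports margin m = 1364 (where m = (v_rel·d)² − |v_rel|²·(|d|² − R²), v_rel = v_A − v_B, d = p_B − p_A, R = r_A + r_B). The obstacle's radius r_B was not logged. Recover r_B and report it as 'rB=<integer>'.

m = 1364
d = (0, -5);  v_rel = (5, 14),  |v_rel|² = 221
v_rel×d = (5)·(-5) − (14)·(0) = -25
since m = R²·221 − (-25)²:  R² = (625 + 1364) / 221 = 9
R = √9 = 3  ⇒  r_B = 3 − 2 = 1

rB=1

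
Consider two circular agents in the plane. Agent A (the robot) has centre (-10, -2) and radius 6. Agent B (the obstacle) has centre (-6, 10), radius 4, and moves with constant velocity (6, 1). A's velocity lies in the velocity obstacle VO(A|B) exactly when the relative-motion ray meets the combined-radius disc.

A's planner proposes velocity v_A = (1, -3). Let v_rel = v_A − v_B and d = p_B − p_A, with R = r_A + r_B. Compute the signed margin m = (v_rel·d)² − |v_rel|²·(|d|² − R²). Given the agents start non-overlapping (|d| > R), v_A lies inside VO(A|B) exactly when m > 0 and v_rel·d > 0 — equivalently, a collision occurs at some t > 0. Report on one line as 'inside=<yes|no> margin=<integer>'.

d = (4, 12),  |d|² = 160;  R = 6+4 = 10,  c = 160−10² = 60
v_rel = (-5, -4),  |v_rel|² = 41;  v_rel·d = (-5)·(4) + (-4)·(12) = -68
41·t² + 136·t + 60 = 0  ⇒  m = (-68)² − 41·60 = 2164
m = 2164 > 0,  v_rel·d = -68 < 0  ⇒  outside

inside=no margin=2164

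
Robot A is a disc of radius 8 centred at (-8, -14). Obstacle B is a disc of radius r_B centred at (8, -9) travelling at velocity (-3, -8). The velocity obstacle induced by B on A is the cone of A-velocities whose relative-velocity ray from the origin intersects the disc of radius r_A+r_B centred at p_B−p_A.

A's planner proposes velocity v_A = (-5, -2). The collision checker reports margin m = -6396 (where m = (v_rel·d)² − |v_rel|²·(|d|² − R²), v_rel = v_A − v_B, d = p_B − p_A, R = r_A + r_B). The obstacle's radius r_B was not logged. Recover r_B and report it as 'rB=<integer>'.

m = -6396
d = (16, 5);  v_rel = (-2, 6),  |v_rel|² = 40
v_rel×d = (-2)·(5) − (6)·(16) = -106
since m = R²·40 − (-106)²:  R² = (11236 + -6396) / 40 = 121
R = √121 = 11  ⇒  r_B = 11 − 8 = 3

rB=3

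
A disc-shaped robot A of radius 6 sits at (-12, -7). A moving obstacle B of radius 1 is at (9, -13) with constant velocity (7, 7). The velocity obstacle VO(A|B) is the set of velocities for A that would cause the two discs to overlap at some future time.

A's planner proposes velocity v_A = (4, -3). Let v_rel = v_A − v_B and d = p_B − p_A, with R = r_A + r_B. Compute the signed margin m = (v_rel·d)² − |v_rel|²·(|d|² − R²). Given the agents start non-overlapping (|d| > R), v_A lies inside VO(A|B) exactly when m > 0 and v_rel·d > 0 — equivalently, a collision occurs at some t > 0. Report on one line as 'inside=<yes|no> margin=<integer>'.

d = (21, -6),  |d|² = 477;  R = 6+1 = 7,  c = 477−7² = 428
v_rel = (-3, -10),  |v_rel|² = 109;  v_rel·d = (-3)·(21) + (-10)·(-6) = -3
109·t² + 6·t + 428 = 0  ⇒  m = (-3)² − 109·428 = -46643
m = -46643 < 0,  v_rel·d = -3 < 0  ⇒  outside

inside=no margin=-46643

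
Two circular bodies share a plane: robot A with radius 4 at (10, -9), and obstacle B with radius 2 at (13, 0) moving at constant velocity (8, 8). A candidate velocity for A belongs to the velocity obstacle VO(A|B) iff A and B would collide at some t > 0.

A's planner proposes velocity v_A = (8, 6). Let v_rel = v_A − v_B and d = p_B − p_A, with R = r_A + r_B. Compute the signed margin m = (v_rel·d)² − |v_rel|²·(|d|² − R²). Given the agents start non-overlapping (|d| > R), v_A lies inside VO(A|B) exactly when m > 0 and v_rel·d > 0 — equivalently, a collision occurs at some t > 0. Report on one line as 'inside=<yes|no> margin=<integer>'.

d = (3, 9),  |d|² = 90;  R = 4+2 = 6,  c = 90−6² = 54
v_rel = (0, -2),  |v_rel|² = 4;  v_rel·d = (0)·(3) + (-2)·(9) = -18
4·t² + 36·t + 54 = 0  ⇒  m = (-18)² − 4·54 = 108
m = 108 > 0,  v_rel·d = -18 < 0  ⇒  outside

inside=no margin=108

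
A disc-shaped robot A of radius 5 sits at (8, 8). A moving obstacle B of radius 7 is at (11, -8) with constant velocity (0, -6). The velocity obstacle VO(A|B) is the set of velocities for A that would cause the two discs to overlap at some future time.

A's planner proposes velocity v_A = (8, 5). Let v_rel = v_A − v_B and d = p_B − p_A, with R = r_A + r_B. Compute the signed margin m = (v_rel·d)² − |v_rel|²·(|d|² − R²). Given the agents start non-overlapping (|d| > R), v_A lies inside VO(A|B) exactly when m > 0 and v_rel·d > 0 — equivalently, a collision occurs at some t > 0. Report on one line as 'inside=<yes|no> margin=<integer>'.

d = (3, -16),  |d|² = 265;  R = 5+7 = 12,  c = 265−12² = 121
v_rel = (8, 11),  |v_rel|² = 185;  v_rel·d = (8)·(3) + (11)·(-16) = -152
185·t² + 304·t + 121 = 0  ⇒  m = (-152)² − 185·121 = 719
m = 719 > 0,  v_rel·d = -152 < 0  ⇒  outside

inside=no margin=719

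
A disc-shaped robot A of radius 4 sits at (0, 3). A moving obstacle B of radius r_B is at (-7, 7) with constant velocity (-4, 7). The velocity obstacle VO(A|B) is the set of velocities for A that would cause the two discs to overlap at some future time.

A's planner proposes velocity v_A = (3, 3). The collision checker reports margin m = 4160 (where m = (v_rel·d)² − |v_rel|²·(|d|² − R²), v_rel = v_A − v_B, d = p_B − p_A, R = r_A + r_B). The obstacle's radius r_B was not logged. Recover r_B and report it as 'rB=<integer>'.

m = 4160
d = (-7, 4);  v_rel = (7, -4),  |v_rel|² = 65
v_rel×d = (7)·(4) − (-4)·(-7) = 0
since m = R²·65 − 0²:  R² = (0 + 4160) / 65 = 64
R = √64 = 8  ⇒  r_B = 8 − 4 = 4

rB=4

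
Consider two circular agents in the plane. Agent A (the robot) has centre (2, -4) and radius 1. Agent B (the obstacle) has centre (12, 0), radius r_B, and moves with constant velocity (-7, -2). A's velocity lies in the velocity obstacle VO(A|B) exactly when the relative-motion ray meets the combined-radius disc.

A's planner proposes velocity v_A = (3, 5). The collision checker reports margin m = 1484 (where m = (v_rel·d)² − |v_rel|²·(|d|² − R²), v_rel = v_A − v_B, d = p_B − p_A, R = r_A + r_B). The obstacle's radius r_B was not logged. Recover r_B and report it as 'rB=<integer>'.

m = 1484
d = (10, 4);  v_rel = (10, 7),  |v_rel|² = 149
v_rel×d = (10)·(4) − (7)·(10) = -30
since m = R²·149 − (-30)²:  R² = (900 + 1484) / 149 = 16
R = √16 = 4  ⇒  r_B = 4 − 1 = 3

rB=3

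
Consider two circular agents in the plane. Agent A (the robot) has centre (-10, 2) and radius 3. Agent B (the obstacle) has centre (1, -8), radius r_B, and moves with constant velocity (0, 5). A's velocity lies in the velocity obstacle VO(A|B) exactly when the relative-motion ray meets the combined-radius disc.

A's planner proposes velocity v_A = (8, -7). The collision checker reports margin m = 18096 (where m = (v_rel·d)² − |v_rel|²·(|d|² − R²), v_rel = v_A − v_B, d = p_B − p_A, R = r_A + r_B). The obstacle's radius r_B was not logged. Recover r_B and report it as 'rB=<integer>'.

m = 18096
d = (11, -10);  v_rel = (8, -12),  |v_rel|² = 208
v_rel×d = (8)·(-10) − (-12)·(11) = 52
since m = R²·208 − 52²:  R² = (2704 + 18096) / 208 = 100
R = √100 = 10  ⇒  r_B = 10 − 3 = 7

rB=7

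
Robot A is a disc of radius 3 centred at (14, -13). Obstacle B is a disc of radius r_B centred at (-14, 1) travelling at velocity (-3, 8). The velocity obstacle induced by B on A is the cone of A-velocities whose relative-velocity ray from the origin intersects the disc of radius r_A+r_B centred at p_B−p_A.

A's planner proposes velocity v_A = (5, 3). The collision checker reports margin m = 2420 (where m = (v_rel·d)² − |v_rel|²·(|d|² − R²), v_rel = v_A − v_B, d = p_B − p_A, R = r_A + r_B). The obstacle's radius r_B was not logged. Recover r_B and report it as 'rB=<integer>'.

m = 2420
d = (-28, 14);  v_rel = (8, -5),  |v_rel|² = 89
v_rel×d = (8)·(14) − (-5)·(-28) = -28
since m = R²·89 − (-28)²:  R² = (784 + 2420) / 89 = 36
R = √36 = 6  ⇒  r_B = 6 − 3 = 3

rB=3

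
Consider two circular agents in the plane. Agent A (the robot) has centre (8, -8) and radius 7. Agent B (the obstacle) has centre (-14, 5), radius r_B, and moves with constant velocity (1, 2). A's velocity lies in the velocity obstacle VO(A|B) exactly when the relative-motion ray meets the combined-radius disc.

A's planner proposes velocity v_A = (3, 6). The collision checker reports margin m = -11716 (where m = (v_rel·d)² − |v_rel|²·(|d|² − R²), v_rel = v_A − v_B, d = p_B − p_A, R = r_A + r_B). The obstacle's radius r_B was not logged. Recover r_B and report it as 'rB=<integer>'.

m = -11716
d = (-22, 13);  v_rel = (2, 4),  |v_rel|² = 20
v_rel×d = (2)·(13) − (4)·(-22) = 114
since m = R²·20 − 114²:  R² = (12996 + -11716) / 20 = 64
R = √64 = 8  ⇒  r_B = 8 − 7 = 1

rB=1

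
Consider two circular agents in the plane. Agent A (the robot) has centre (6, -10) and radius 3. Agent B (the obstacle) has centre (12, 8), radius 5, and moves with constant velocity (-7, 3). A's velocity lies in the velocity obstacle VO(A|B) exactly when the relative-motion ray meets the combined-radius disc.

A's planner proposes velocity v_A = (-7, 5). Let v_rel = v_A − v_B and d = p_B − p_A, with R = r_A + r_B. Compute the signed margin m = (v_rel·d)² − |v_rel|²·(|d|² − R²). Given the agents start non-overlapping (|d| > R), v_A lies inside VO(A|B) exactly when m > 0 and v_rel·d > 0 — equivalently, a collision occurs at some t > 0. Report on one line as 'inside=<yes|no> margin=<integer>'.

d = (6, 18),  |d|² = 360;  R = 3+5 = 8,  c = 360−8² = 296
v_rel = (0, 2),  |v_rel|² = 4;  v_rel·d = (0)·(6) + (2)·(18) = 36
4·t² − 72·t + 296 = 0  ⇒  m = 36² − 4·296 = 112
m = 112 > 0,  v_rel·d = 36 > 0  ⇒  inside

inside=yes margin=112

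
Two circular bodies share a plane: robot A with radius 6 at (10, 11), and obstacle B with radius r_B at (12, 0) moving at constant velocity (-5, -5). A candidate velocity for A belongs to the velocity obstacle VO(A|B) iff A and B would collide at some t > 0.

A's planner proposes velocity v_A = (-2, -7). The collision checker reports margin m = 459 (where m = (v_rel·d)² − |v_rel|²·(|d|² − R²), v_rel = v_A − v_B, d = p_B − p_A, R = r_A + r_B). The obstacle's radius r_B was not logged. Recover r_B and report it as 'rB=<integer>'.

m = 459
d = (2, -11);  v_rel = (3, -2),  |v_rel|² = 13
v_rel×d = (3)·(-11) − (-2)·(2) = -29
since m = R²·13 − (-29)²:  R² = (841 + 459) / 13 = 100
R = √100 = 10  ⇒  r_B = 10 − 6 = 4

rB=4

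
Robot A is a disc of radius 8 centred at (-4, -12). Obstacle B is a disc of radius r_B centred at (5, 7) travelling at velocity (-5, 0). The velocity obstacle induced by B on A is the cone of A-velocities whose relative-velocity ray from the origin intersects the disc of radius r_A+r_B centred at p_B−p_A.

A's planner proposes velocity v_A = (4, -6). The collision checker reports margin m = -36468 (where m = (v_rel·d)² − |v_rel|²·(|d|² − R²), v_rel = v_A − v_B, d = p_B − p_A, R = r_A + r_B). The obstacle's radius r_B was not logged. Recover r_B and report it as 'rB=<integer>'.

m = -36468
d = (9, 19);  v_rel = (9, -6),  |v_rel|² = 117
v_rel×d = (9)·(19) − (-6)·(9) = 225
since m = R²·117 − 225²:  R² = (50625 + -36468) / 117 = 121
R = √121 = 11  ⇒  r_B = 11 − 8 = 3

rB=3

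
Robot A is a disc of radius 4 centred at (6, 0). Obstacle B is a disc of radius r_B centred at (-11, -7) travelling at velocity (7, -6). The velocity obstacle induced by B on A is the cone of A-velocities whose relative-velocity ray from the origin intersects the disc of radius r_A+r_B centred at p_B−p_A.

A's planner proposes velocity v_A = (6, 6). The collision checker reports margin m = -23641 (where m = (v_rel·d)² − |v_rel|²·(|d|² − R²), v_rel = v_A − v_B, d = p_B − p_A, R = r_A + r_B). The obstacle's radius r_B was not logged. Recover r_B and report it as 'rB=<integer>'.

m = -23641
d = (-17, -7);  v_rel = (-1, 12),  |v_rel|² = 145
v_rel×d = (-1)·(-7) − (12)·(-17) = 211
since m = R²·145 − 211²:  R² = (44521 + -23641) / 145 = 144
R = √144 = 12  ⇒  r_B = 12 − 4 = 8

rB=8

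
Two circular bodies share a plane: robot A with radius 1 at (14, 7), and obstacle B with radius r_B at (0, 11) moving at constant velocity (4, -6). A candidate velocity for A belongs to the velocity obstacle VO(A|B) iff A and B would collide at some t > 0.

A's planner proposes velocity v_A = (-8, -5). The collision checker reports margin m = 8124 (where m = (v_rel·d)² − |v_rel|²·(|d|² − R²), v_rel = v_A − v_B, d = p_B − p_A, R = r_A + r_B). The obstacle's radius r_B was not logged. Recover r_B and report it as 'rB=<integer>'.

m = 8124
d = (-14, 4);  v_rel = (-12, 1),  |v_rel|² = 145
v_rel×d = (-12)·(4) − (1)·(-14) = -34
since m = R²·145 − (-34)²:  R² = (1156 + 8124) / 145 = 64
R = √64 = 8  ⇒  r_B = 8 − 1 = 7

rB=7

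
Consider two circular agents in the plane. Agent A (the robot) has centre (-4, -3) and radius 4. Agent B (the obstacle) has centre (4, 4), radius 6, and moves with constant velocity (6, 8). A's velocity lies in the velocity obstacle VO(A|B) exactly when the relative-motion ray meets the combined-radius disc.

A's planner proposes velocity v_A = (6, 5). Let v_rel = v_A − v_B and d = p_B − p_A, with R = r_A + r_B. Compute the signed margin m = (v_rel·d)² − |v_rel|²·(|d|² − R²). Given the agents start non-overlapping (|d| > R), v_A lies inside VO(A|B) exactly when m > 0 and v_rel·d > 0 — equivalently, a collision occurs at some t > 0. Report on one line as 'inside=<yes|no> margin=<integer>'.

d = (8, 7),  |d|² = 113;  R = 4+6 = 10,  c = 113−10² = 13
v_rel = (0, -3),  |v_rel|² = 9;  v_rel·d = (0)·(8) + (-3)·(7) = -21
9·t² + 42·t + 13 = 0  ⇒  m = (-21)² − 9·13 = 324
m = 324 > 0,  v_rel·d = -21 < 0  ⇒  outside

inside=no margin=324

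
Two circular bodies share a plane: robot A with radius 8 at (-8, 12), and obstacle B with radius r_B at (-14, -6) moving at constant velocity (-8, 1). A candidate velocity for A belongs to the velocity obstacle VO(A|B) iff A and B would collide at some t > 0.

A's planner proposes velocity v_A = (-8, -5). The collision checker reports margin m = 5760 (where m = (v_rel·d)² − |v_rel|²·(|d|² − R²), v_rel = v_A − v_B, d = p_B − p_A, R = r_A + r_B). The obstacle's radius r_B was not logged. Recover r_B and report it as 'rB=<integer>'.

m = 5760
d = (-6, -18);  v_rel = (0, -6),  |v_rel|² = 36
v_rel×d = (0)·(-18) − (-6)·(-6) = -36
since m = R²·36 − (-36)²:  R² = (1296 + 5760) / 36 = 196
R = √196 = 14  ⇒  r_B = 14 − 8 = 6

rB=6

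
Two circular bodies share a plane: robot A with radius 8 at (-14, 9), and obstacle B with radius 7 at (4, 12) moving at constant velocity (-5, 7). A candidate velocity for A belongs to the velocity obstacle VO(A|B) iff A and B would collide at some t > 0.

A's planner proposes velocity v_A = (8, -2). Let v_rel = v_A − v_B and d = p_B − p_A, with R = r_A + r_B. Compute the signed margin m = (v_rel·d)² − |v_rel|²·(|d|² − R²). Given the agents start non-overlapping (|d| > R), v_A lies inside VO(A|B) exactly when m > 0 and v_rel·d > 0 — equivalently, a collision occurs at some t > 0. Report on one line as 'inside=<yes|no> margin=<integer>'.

d = (18, 3),  |d|² = 333;  R = 8+7 = 15,  c = 333−15² = 108
v_rel = (13, -9),  |v_rel|² = 250;  v_rel·d = (13)·(18) + (-9)·(3) = 207
250·t² − 414·t + 108 = 0  ⇒  m = 207² − 250·108 = 15849
m = 15849 > 0,  v_rel·d = 207 > 0  ⇒  inside

inside=yes margin=15849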